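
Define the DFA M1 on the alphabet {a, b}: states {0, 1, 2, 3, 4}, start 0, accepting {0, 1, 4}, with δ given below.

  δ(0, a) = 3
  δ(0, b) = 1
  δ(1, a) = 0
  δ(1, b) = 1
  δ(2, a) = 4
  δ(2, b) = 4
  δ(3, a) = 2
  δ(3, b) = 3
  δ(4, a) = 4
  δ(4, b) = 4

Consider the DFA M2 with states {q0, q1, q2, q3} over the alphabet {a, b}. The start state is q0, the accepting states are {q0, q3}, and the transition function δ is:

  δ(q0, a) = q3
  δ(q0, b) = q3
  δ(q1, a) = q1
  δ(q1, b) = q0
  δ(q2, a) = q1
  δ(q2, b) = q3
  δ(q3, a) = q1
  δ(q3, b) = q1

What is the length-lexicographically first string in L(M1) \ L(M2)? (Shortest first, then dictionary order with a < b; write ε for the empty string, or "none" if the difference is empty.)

ba

The string ba is accepted by M1 but not by M2.
No shorter string lies in the difference, and ba is the lexicographically first length-2 string in L(M1) \ L(M2).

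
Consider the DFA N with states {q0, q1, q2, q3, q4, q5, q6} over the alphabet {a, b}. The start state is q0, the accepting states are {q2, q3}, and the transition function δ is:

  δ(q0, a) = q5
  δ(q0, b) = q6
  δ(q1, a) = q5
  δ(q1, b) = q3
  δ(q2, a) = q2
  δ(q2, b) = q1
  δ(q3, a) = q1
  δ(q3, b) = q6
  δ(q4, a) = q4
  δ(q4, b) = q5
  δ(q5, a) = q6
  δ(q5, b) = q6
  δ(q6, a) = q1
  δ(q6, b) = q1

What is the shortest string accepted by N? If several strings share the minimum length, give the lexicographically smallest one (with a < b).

bab

A breadth-first search from q0 reaches an accepting state first via the path q0 → q6 → q1 → q3 on input bab.
No string of length < 3 is accepted (BFS exhausts all shorter strings without reaching an accepting state), and bab is the lexicographically least accepting string of length 3.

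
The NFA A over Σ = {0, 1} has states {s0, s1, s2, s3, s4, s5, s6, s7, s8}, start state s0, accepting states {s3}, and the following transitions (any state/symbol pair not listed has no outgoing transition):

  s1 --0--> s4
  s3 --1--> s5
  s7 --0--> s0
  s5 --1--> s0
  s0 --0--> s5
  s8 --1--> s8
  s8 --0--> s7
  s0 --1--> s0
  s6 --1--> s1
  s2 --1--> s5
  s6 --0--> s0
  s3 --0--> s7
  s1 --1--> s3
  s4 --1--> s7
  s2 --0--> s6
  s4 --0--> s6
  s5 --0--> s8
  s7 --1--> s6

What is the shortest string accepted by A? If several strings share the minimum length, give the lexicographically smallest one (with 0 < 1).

000111

A breadth-first search from s0 reaches an accepting state first via the path s0 → s5 → s8 → s7 → s6 → s1 → s3 on input 000111.
No string of length < 6 is accepted (BFS exhausts all shorter strings without reaching an accepting state), and 000111 is the lexicographically least accepting string of length 6.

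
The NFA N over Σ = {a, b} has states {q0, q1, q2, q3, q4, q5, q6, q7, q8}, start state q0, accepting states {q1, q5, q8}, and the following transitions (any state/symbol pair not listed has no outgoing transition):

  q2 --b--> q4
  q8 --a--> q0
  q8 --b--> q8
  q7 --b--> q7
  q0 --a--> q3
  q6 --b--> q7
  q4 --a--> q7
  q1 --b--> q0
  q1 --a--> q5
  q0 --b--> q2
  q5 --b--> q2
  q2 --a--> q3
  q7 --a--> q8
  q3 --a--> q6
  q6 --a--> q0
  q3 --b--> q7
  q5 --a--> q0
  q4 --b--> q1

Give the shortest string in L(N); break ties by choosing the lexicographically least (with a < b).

A breadth-first search from q0 reaches an accepting state first via the path q0 → q3 → q7 → q8 on input aba.
No string of length < 3 is accepted (BFS exhausts all shorter strings without reaching an accepting state), and aba is the lexicographically least accepting string of length 3.

aba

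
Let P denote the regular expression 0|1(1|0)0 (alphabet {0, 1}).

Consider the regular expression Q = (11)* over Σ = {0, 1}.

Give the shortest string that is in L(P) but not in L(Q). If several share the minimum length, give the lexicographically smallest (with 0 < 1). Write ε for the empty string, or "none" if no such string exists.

0

The string 0 is accepted by P but not by Q.
No shorter string lies in the difference, and 0 is the lexicographically first length-1 string in L(P) \ L(Q).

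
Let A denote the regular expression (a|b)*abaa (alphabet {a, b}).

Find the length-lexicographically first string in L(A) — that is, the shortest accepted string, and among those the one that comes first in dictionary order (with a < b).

abaa

By inspection of the expression, no string of length less than 4 matches, and abaa is the lexicographically first match of length 4.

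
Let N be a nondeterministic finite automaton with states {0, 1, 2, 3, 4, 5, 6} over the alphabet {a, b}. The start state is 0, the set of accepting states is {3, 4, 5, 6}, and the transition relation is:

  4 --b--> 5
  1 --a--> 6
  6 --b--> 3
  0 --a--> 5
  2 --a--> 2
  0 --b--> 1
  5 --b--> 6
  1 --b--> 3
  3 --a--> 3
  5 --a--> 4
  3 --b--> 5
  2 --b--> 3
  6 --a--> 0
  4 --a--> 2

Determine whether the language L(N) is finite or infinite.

State 3 is reachable from the start and can reach an accepting state, and it lies on the cycle 3 → 3.
Traversing that cycle any number of times yields accepted strings of unbounded length, so the language is infinite.

infinite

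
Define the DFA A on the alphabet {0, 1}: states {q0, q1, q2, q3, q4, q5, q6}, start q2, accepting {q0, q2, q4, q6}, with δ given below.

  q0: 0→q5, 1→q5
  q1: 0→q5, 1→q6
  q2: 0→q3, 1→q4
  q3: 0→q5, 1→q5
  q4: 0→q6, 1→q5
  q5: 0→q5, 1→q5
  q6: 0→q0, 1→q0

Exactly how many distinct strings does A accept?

The useful subgraph on states {q0, q2, q4, q6} is acyclic, so L(A) is finite; the longest accepting path visits 4 useful states, giving maximum string length 3.
Counting accepting paths from q2 by length: 1 of length 0, 1 of length 1, 1 of length 2, 2 of length 3. Total 5.

5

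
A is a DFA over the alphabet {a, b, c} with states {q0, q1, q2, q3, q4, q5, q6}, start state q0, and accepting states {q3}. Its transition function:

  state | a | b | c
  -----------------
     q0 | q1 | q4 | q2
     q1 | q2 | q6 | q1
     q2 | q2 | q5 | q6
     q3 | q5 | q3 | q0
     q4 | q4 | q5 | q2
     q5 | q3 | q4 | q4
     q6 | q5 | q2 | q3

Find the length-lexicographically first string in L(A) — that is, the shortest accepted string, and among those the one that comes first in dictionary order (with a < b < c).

abc

A breadth-first search from q0 reaches an accepting state first via the path q0 → q1 → q6 → q3 on input abc.
No string of length < 3 is accepted (BFS exhausts all shorter strings without reaching an accepting state), and abc is the lexicographically least accepting string of length 3.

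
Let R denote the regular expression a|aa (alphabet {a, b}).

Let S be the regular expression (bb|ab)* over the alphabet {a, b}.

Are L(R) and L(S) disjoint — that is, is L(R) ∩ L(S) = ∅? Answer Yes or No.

Yes

Converting the expression R to a DFA (subset construction, then merging equivalent states) gives the minimal DFA with states {r0, r1, r2, r3}, start state r0, accepting states {r1, r3} and transitions r0: a→r1, b→r2; r1: a→r3, b→r2; r2: a→r2, b→r2; r3: a→r2, b→r2.
Converting the expression S to a DFA (subset construction, then merging equivalent states) gives the minimal DFA with states {s0, s1, s2}, start state s0, accepting states {s0} and transitions s0: a→s1, b→s1; s1: a→s2, b→s0; s2: a→s2, b→s2.
Exploring the product automaton R × S from the start pair (r0, s0), following both machines on each input symbol, reaches 6 state pairs: (r0, s0), (r1, s1), (r2, s1), (r3, s2), (r2, s0), (r2, s2).
R accepts in {r1, r3} and S accepts in {s0}; no reachable pair has both components accepting, so no string drives both machines to acceptance simultaneously and L(R) ∩ L(S) = ∅.
So no string is accepted by both, and the intersection is empty.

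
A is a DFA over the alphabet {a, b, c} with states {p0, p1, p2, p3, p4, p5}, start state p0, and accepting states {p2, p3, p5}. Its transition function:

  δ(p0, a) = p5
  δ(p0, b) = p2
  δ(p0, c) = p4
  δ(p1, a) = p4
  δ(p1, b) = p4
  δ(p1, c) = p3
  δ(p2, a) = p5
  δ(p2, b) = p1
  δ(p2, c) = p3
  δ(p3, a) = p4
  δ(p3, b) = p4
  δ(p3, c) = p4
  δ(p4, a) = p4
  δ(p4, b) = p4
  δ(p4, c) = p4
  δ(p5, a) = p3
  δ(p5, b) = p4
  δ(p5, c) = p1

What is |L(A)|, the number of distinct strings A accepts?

The useful subgraph on states {p0, p1, p2, p3, p5} is acyclic, so L(A) is finite; the longest accepting path visits 5 useful states, giving maximum string length 4.
Counting accepting paths from p0 by length: 2 of length 1, 3 of length 2, 3 of length 3, 1 of length 4. Total 9.

9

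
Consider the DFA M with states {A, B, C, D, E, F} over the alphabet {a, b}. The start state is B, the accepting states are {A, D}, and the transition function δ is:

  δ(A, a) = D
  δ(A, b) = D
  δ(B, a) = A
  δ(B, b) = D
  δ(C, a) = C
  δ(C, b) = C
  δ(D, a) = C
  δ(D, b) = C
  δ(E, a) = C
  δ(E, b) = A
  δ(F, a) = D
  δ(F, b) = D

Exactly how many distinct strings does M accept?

4

The useful subgraph on states {A, B, D} is acyclic, so L(M) is finite; the longest accepting path visits 3 useful states, giving maximum string length 2.
Counting accepting paths from B by length: 2 of length 1, 2 of length 2. Total 4.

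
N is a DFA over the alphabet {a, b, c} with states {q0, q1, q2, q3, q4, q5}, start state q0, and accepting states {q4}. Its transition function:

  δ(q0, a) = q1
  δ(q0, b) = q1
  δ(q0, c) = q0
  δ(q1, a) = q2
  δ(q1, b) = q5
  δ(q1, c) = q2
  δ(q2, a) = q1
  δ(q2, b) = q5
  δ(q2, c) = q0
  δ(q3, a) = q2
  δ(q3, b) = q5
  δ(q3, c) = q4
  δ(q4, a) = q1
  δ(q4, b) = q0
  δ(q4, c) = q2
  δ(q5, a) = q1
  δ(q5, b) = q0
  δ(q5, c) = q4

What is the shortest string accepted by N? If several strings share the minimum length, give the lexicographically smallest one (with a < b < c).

A breadth-first search from q0 reaches an accepting state first via the path q0 → q1 → q5 → q4 on input abc.
No string of length < 3 is accepted (BFS exhausts all shorter strings without reaching an accepting state), and abc is the lexicographically least accepting string of length 3.

abc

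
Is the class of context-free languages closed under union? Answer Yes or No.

Yes

Take grammars for L₁ and L₂ with disjoint nonterminals and start symbols S₁, S₂; the grammar with a new start symbol and productions S → S₁ | S₂ generates L₁ ∪ L₂.
So the context-free languages are closed under union.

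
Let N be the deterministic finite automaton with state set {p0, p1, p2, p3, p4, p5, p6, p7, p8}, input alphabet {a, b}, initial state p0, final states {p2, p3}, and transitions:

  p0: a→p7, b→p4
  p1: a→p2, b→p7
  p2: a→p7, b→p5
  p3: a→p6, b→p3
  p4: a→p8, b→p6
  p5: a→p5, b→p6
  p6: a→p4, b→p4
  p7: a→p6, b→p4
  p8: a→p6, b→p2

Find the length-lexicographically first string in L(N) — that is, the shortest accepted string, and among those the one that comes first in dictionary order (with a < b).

A breadth-first search from p0 reaches an accepting state first via the path p0 → p4 → p8 → p2 on input bab.
No string of length < 3 is accepted (BFS exhausts all shorter strings without reaching an accepting state), and bab is the lexicographically least accepting string of length 3.

bab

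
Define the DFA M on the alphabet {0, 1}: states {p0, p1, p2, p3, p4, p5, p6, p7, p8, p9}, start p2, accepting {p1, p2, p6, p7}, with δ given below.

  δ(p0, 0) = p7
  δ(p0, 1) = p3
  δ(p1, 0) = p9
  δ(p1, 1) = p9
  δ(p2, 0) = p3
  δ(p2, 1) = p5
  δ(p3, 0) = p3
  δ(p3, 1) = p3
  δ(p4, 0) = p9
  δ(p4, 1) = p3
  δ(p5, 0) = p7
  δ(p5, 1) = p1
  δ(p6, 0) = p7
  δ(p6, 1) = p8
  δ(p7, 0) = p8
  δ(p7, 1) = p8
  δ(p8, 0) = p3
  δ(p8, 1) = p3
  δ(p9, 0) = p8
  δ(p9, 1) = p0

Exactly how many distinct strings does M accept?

The useful subgraph on states {p0, p1, p2, p5, p7, p9} is acyclic, so L(M) is finite; the longest accepting path visits 6 useful states, giving maximum string length 5.
Counting accepting paths from p2 by length: 1 of length 0, 2 of length 2, 2 of length 5. Total 5.

5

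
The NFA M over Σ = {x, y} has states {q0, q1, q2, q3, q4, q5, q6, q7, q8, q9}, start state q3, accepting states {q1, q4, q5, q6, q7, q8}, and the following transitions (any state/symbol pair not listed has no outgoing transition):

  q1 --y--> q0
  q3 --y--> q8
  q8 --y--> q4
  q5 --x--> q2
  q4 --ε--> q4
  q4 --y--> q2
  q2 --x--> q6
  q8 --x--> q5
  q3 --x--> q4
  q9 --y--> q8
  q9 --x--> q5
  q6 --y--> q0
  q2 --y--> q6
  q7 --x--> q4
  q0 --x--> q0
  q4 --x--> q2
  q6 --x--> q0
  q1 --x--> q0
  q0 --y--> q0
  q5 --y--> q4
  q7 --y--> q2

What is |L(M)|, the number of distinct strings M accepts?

19

The useful subgraph on states {q2, q3, q4, q5, q6, q8} is acyclic, so L(M) is finite; the longest accepting path visits 6 useful states, giving maximum string length 5.
Counting accepting paths from q3 by length: 2 of length 1, 2 of length 2, 5 of length 3, 6 of length 4, 4 of length 5. Total 19.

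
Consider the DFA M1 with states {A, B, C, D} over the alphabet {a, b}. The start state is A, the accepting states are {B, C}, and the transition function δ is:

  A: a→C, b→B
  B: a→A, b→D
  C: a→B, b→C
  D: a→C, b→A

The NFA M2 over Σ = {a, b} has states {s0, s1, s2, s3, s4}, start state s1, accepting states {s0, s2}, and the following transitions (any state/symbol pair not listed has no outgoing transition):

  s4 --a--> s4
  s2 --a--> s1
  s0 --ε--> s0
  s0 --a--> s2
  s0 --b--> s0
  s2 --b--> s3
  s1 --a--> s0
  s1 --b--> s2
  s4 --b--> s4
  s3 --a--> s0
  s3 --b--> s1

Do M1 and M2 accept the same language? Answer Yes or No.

Yes

Exploring the product automaton M1 × M2 from the start pair (A, s1), following both machines on each input symbol, reaches 4 state pairs: (A, s1), (C, s0), (B, s2), (D, s3).
M1 accepts in {B, C} and M2 accepts in {s0, s2}. In every reachable pair the two components are either both accepting — (C, s0), (B, s2) — or both non-accepting, so no string is accepted by exactly one of the machines: L(M1) \ L(M2) and L(M2) \ L(M1) are both empty.
Hence every string is accepted by M1 iff it is accepted by M2, and the two languages coincide.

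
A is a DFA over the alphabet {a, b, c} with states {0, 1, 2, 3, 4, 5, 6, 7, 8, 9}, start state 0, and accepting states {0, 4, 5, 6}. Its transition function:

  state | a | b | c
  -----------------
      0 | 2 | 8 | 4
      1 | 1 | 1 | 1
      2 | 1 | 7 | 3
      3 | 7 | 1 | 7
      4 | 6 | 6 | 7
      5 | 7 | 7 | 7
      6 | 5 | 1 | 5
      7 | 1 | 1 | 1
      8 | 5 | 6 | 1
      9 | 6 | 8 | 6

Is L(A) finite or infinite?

finite

The useful states (reachable from 0 and able to reach an accepting state) are {0, 4, 5, 6, 8}.
Restricted to these states the transition graph has no cycle, so every accepting path has bounded length and L is finite.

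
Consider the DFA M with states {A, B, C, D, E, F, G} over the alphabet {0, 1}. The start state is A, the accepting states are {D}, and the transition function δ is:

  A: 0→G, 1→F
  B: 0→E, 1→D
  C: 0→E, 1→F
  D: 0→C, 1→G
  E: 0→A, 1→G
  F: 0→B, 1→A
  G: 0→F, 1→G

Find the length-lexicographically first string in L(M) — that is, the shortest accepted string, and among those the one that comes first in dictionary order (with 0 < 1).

101

A breadth-first search from A reaches an accepting state first via the path A → F → B → D on input 101.
No string of length < 3 is accepted (BFS exhausts all shorter strings without reaching an accepting state), and 101 is the lexicographically least accepting string of length 3.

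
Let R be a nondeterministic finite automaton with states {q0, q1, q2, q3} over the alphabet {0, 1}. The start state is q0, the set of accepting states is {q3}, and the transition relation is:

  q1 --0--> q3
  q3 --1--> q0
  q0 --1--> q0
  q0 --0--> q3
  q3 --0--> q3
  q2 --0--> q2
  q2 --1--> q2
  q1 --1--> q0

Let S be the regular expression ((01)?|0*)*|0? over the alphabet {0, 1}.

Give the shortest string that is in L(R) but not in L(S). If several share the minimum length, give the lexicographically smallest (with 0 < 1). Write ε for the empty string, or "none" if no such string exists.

The string 10 is accepted by R but not by S.
No shorter string lies in the difference, and 10 is the lexicographically first length-2 string in L(R) \ L(S).

10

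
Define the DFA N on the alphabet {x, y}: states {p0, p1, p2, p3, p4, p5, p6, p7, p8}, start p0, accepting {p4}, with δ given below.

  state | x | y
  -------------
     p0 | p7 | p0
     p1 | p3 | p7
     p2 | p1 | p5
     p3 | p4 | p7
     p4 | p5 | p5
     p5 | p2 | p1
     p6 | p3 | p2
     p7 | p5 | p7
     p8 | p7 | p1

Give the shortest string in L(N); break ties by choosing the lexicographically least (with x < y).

xxyxx

A breadth-first search from p0 reaches an accepting state first via the path p0 → p7 → p5 → p1 → p3 → p4 on input xxyxx.
No string of length < 5 is accepted (BFS exhausts all shorter strings without reaching an accepting state), and xxyxx is the lexicographically least accepting string of length 5.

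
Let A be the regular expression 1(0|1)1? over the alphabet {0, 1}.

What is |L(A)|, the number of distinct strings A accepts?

4

The expression has no Kleene star, so L(A) is finite. Expanding the alternatives gives {10, 11, 101, 111}.
That is 2 of length 2, 2 of length 3: 4 strings in all.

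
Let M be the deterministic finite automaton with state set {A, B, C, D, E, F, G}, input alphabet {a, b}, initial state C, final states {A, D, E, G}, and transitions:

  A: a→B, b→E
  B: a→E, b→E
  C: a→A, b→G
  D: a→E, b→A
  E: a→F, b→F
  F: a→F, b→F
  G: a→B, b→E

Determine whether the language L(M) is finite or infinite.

The useful states (reachable from C and able to reach an accepting state) are {A, B, C, E, G}.
Restricted to these states the transition graph has no cycle, so every accepting path has bounded length and L is finite.

finite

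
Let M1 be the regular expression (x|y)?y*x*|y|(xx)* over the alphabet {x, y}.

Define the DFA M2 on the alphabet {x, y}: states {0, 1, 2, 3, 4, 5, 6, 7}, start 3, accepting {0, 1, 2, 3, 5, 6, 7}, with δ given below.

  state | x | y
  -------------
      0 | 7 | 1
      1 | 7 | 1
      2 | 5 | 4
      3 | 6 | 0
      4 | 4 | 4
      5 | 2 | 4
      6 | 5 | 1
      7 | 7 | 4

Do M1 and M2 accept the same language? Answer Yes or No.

Yes

Converting the expression M1 to a DFA (subset construction, then merging equivalent states) gives the minimal DFA with states {r0, r1, r2, r3}, start state r0, accepting states {r0, r1, r2} and transitions r0: x→r1, y→r1; r1: x→r2, y→r1; r2: x→r2, y→r3; r3: x→r3, y→r3.
Exploring the product automaton M1 × M2 from the start pair (r0, 3), following both machines on each input symbol, reaches 8 state pairs: (r0, 3), (r1, 6), (r1, 0), (r2, 5), (r1, 1), (r2, 7), (r2, 2), (r3, 4).
M1 accepts in {r0, r1, r2} and M2 accepts in {0, 1, 2, 3, 5, 6, 7}. In every reachable pair the two components are either both accepting — (r0, 3), (r1, 6), (r1, 0), (r2, 5), (r1, 1), (r2, 7), (r2, 2) — or both non-accepting, so no string is accepted by exactly one of the machines: L(M1) \ L(M2) and L(M2) \ L(M1) are both empty.
Hence every string is accepted by M1 iff it is accepted by M2, and the two languages coincide.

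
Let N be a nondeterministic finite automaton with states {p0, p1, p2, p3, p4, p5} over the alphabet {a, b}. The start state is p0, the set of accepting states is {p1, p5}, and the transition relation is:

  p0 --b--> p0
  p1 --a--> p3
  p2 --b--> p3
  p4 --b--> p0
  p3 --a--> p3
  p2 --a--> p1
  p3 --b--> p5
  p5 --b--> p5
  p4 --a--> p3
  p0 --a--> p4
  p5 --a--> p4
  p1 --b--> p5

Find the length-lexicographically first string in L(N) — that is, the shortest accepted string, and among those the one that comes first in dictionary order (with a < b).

aab

A breadth-first search from p0 reaches an accepting state first via the path p0 → p4 → p3 → p5 on input aab.
No string of length < 3 is accepted (BFS exhausts all shorter strings without reaching an accepting state), and aab is the lexicographically least accepting string of length 3.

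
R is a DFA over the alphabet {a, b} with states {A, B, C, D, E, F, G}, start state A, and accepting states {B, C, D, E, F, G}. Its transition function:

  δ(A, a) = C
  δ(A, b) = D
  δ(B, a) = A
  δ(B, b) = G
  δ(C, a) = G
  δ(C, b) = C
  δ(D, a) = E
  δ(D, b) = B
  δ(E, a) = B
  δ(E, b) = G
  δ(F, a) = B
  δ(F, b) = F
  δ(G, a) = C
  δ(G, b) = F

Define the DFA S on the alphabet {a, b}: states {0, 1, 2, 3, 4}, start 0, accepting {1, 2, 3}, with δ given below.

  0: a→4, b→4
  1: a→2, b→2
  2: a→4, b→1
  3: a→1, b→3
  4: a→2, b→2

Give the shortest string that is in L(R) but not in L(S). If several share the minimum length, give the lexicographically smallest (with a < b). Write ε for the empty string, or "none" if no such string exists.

The string a is accepted by R but not by S.
No shorter string lies in the difference, and a is the lexicographically first length-1 string in L(R) \ L(S).

a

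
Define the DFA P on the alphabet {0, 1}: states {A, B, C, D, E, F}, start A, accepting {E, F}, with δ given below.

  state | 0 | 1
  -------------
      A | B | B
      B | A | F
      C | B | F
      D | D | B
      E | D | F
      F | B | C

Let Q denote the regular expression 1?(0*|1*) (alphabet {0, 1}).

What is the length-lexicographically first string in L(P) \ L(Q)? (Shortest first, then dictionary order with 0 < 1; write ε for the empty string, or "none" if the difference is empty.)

01

The string 01 is accepted by P but not by Q.
No shorter string lies in the difference, and 01 is the lexicographically first length-2 string in L(P) \ L(Q).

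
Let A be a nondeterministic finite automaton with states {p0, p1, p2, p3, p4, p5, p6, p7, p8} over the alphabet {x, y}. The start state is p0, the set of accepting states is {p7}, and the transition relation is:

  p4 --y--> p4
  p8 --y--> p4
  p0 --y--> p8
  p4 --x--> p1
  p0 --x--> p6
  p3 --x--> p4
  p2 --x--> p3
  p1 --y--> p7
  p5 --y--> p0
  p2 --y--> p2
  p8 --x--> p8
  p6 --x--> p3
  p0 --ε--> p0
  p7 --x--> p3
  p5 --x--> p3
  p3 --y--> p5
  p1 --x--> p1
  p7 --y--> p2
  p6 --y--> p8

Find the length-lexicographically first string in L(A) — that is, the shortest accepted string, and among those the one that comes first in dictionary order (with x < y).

A breadth-first search from p0 reaches an accepting state first via the path p0 → p8 → p4 → p1 → p7 on input yyxy.
No string of length < 4 is accepted (BFS exhausts all shorter strings without reaching an accepting state), and yyxy is the lexicographically least accepting string of length 4.

yyxy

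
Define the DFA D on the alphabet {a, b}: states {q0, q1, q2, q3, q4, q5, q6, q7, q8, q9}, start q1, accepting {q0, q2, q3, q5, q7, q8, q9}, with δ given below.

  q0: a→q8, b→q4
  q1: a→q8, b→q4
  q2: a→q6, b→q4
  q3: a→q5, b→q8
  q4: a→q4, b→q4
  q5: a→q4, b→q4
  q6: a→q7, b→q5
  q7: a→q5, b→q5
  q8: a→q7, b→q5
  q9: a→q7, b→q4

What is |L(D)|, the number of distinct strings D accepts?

The useful subgraph on states {q1, q5, q7, q8} is acyclic, so L(D) is finite; the longest accepting path visits 4 useful states, giving maximum string length 3.
Counting accepting paths from q1 by length: 1 of length 1, 2 of length 2, 2 of length 3. Total 5.

5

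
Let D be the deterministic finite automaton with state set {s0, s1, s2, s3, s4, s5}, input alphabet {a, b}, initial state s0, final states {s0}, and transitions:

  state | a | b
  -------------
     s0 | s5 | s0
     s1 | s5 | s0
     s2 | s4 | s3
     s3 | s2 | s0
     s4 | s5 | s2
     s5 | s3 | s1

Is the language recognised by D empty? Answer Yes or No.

No

The empty string ε is accepted: the run s0 ends in the accepting state s0.
Since at least one string is accepted, L(D) is not empty.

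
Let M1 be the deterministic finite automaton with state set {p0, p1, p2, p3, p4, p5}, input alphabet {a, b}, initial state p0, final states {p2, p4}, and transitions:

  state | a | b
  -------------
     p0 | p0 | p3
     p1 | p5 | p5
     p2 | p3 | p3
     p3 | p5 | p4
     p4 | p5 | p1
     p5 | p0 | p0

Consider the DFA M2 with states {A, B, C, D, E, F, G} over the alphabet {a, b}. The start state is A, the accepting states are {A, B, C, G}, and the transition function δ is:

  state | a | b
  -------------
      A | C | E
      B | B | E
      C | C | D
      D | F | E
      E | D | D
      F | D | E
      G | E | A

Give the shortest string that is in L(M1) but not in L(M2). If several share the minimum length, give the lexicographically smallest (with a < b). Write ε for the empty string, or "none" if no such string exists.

bb

The string bb is accepted by M1 but not by M2.
No shorter string lies in the difference, and bb is the lexicographically first length-2 string in L(M1) \ L(M2).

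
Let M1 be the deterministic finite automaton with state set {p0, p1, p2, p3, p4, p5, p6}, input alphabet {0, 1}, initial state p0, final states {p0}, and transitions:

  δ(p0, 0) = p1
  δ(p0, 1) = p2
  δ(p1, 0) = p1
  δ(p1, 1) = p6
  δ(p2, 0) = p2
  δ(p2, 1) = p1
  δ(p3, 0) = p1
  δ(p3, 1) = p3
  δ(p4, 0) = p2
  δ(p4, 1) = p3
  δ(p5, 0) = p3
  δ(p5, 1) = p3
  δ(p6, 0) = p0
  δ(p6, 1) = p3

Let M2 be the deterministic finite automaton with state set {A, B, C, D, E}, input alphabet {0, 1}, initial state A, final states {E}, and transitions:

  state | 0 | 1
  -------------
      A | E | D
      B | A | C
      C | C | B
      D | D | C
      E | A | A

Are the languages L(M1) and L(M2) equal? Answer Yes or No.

The empty string ε is accepted by M1 but rejected by M2.
So L(M1) ≠ L(M2).

No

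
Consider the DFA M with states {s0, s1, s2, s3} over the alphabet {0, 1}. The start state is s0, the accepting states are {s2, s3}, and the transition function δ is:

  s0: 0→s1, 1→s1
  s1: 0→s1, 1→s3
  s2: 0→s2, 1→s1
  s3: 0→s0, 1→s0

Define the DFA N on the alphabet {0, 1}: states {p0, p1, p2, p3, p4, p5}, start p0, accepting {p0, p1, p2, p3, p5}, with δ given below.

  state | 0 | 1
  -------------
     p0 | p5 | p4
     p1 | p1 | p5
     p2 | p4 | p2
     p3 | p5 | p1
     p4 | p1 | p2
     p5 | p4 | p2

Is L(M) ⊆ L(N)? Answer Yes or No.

Exploring the product automaton M × N from the start pair (s0, p0), following both machines on each input symbol, reaches 9 state pairs: (s0, p0), (s1, p5), (s1, p4), (s3, p2), (s1, p1), (s0, p4), (s0, p2), (s3, p5), (s1, p2).
M accepts in {s2, s3} and N accepts in {p0, p1, p2, p3, p5}. The reachable pairs whose M-component is accepting are (s3, p2), (s3, p5); in each of them the N-component is accepting too, so the product for L(M) \ L(N) (M-component accepting, N-component rejecting) has no reachable accepting pair and the difference is empty.
Hence every string in L(M) is also in L(N).

Yes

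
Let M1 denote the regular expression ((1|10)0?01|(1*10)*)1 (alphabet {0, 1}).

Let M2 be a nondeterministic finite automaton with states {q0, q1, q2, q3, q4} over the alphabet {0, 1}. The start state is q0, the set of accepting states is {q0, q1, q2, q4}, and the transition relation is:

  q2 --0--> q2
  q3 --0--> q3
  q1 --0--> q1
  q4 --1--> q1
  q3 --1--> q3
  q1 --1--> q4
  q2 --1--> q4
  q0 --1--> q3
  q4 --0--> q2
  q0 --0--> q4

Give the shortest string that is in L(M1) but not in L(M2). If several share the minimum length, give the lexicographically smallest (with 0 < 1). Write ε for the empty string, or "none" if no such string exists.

The string 1 is accepted by M1 but not by M2.
No shorter string lies in the difference, and 1 is the lexicographically first length-1 string in L(M1) \ L(M2).

1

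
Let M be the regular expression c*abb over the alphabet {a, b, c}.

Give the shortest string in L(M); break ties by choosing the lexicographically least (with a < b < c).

By inspection of the expression, no string of length less than 3 matches, and abb is the lexicographically first match of length 3.

abb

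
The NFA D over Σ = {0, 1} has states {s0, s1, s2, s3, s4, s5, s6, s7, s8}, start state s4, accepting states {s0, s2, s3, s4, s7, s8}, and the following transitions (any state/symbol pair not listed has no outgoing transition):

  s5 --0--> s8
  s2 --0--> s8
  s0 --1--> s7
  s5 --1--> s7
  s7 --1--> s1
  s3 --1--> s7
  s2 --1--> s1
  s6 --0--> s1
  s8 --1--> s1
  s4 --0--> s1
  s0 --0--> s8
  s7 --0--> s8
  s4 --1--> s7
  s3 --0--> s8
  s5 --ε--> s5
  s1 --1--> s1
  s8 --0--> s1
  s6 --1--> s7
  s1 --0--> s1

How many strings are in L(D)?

The useful subgraph on states {s4, s7, s8} is acyclic, so L(D) is finite; the longest accepting path visits 3 useful states, giving maximum string length 2.
Counting accepting paths from s4 by length: 1 of length 0, 1 of length 1, 1 of length 2. Total 3.

3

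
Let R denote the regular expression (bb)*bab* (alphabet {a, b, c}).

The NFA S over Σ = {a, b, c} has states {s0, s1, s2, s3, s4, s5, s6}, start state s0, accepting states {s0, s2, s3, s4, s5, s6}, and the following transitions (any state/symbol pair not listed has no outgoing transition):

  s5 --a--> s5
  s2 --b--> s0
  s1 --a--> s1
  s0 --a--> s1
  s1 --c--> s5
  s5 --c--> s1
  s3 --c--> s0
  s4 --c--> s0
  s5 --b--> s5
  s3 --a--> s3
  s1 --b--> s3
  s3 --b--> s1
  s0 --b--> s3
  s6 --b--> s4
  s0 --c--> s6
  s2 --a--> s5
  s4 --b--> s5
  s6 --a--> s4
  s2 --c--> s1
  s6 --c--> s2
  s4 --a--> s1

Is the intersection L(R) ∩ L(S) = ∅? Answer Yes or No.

The string ba is accepted by both R and S.
Hence L(R) ∩ L(S) ≠ ∅.

No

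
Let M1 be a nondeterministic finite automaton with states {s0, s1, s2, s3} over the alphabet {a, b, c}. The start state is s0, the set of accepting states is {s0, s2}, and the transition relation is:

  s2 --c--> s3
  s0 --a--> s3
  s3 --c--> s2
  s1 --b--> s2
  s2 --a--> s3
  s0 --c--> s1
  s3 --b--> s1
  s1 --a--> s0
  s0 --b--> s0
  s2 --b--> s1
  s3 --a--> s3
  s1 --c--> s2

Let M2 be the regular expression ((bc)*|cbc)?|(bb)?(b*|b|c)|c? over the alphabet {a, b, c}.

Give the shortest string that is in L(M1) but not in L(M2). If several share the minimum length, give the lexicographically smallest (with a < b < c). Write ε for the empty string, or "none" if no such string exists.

The string ac is accepted by M1 but not by M2.
No shorter string lies in the difference, and ac is the lexicographically first length-2 string in L(M1) \ L(M2).

ac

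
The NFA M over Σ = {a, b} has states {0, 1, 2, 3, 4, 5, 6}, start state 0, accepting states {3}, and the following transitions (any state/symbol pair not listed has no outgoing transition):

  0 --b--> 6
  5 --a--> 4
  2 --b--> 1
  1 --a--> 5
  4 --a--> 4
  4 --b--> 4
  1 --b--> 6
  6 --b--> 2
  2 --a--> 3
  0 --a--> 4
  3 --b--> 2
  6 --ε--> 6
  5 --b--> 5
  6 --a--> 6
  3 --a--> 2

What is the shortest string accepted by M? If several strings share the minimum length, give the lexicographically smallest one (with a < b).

bba

A breadth-first search from 0 reaches an accepting state first via the path 0 → 6 → 2 → 3 on input bba.
No string of length < 3 is accepted (BFS exhausts all shorter strings without reaching an accepting state), and bba is the lexicographically least accepting string of length 3.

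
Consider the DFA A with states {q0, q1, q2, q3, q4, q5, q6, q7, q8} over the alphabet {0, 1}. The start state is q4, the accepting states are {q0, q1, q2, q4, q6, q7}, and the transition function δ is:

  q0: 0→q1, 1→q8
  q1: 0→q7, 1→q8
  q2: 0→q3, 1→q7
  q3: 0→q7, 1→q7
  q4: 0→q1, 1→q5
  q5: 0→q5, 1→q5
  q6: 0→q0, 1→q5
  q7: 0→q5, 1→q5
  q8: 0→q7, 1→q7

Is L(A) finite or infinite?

The useful states (reachable from q4 and able to reach an accepting state) are {q1, q4, q7, q8}.
Restricted to these states the transition graph has no cycle, so every accepting path has bounded length and L is finite.

finite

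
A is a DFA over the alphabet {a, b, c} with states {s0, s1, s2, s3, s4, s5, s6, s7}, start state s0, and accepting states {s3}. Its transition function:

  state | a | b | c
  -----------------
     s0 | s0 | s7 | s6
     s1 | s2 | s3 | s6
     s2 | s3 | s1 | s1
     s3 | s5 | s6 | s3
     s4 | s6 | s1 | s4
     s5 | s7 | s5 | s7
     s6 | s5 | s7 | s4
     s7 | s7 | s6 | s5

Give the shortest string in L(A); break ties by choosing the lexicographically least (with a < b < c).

A breadth-first search from s0 reaches an accepting state first via the path s0 → s6 → s4 → s1 → s3 on input ccbb.
No string of length < 4 is accepted (BFS exhausts all shorter strings without reaching an accepting state), and ccbb is the lexicographically least accepting string of length 4.

ccbb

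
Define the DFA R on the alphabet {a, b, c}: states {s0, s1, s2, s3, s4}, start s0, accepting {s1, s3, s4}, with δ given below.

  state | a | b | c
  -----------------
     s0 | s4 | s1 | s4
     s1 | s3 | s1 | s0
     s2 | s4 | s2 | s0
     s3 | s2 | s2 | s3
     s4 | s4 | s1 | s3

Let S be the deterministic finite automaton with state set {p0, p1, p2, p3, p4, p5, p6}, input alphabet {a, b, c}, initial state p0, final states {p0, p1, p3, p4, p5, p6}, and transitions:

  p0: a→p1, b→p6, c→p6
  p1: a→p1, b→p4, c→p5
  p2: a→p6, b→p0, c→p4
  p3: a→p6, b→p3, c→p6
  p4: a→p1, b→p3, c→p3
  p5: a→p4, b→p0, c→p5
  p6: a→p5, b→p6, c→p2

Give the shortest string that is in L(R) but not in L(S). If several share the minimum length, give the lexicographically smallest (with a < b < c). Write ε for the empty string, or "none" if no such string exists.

The string cc is accepted by R but not by S.
No shorter string lies in the difference, and cc is the lexicographically first length-2 string in L(R) \ L(S).

cc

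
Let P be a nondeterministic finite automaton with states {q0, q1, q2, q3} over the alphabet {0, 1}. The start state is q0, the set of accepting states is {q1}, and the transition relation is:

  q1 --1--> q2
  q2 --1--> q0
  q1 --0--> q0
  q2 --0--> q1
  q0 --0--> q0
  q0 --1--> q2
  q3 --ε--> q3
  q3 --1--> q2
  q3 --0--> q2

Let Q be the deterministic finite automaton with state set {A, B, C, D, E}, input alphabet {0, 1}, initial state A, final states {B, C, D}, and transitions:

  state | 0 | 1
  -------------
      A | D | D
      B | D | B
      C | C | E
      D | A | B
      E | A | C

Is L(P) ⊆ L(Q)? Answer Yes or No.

No

The string 10 is in L(P) but not in L(Q).
So L(P) ⊄ L(Q).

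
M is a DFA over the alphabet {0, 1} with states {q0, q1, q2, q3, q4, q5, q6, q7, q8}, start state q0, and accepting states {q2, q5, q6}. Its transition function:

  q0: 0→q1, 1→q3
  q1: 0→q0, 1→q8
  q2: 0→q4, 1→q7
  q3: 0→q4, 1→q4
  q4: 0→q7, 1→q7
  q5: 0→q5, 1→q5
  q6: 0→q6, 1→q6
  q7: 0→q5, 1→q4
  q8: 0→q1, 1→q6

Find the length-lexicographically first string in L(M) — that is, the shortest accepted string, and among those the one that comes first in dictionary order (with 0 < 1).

011

A breadth-first search from q0 reaches an accepting state first via the path q0 → q1 → q8 → q6 on input 011.
No string of length < 3 is accepted (BFS exhausts all shorter strings without reaching an accepting state), and 011 is the lexicographically least accepting string of length 3.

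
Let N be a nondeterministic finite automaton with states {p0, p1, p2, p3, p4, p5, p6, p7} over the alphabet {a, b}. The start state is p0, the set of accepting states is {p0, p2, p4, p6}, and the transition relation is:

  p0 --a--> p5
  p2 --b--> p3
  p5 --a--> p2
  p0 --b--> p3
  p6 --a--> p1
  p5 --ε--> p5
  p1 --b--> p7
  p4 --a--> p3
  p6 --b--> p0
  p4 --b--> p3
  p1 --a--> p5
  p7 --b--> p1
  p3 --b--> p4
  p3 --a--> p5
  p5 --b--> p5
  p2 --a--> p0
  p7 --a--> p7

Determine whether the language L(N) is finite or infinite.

infinite

State p3 is reachable from the start and can reach an accepting state, and it lies on the cycle p3 → p4 → p3.
Traversing that cycle any number of times yields accepted strings of unbounded length, so the language is infinite.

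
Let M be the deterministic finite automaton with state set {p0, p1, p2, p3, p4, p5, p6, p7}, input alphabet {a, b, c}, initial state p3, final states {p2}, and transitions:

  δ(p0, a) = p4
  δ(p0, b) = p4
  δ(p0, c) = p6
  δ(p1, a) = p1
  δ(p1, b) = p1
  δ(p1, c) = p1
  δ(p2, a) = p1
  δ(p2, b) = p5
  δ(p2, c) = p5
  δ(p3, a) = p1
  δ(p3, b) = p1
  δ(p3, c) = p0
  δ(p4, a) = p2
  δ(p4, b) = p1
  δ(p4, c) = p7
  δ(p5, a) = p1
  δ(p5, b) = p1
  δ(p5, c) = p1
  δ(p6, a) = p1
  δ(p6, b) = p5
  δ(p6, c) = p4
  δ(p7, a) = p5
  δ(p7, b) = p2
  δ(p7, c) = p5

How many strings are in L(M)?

6

The useful subgraph on states {p0, p2, p3, p4, p6, p7} is acyclic, so L(M) is finite; the longest accepting path visits 6 useful states, giving maximum string length 5.
Counting accepting paths from p3 by length: 2 of length 3, 3 of length 4, 1 of length 5. Total 6.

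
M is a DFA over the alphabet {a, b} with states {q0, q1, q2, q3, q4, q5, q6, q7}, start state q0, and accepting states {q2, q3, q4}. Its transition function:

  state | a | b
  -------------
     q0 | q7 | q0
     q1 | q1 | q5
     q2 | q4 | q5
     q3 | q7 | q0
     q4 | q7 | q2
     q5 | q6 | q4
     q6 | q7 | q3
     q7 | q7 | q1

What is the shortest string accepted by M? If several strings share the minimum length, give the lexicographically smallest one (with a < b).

abbb

A breadth-first search from q0 reaches an accepting state first via the path q0 → q7 → q1 → q5 → q4 on input abbb.
No string of length < 4 is accepted (BFS exhausts all shorter strings without reaching an accepting state), and abbb is the lexicographically least accepting string of length 4.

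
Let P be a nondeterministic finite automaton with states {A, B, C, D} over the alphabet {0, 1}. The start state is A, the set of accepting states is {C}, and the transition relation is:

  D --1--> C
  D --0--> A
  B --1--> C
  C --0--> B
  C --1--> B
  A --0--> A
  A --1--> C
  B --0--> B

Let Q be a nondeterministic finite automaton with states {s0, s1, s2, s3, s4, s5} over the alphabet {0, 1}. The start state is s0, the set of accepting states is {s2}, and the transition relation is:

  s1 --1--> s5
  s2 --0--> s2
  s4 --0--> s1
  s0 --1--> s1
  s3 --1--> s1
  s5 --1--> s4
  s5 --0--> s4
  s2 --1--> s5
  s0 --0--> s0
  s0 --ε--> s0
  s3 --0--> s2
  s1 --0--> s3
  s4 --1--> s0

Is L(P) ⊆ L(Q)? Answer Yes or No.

The string 1 is in L(P) but not in L(Q).
So L(P) ⊄ L(Q).

No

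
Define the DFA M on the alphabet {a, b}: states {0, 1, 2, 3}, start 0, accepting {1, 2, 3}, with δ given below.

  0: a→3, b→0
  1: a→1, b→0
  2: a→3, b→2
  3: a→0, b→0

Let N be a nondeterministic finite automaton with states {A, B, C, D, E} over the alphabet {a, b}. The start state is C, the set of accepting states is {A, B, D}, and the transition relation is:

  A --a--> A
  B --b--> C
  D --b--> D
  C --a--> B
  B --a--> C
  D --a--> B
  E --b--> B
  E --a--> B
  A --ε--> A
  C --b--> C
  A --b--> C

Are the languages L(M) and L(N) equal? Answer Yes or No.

Yes

Exploring the product automaton M × N from the start pair (0, C), following both machines on each input symbol, reaches 2 state pairs: (0, C), (3, B).
M accepts in {1, 2, 3} and N accepts in {A, B, D}. In every reachable pair the two components are either both accepting — (3, B) — or both non-accepting, so no string is accepted by exactly one of the machines: L(M) \ L(N) and L(N) \ L(M) are both empty.
Hence every string is accepted by M iff it is accepted by N, and the two languages coincide.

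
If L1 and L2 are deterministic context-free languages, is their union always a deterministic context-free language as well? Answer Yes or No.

No

{aⁿbⁿ : n≥0} and {aⁿb²ⁿ : n≥0} are each accepted by a deterministic PDA (push the a's; pop one per b, respectively one per two b's), but their union U is not. Suppose a DPDA M accepted U. Being deterministic, M has a single run on aⁿb²ⁿ, and since aⁿbⁿ ∈ U that run passes through an accepting configuration right after consuming the prefix aⁿbⁿ and then goes on to accept again after n more b's. Build an ordinary (nondeterministic) PDA M′ that simulates M on a's and b's and, at any moment when M is in an accepting state, may switch to a second mode in which it reads only c's, feeding each c to M as a b; M′ accepts when M does. Then M′ accepts aⁱbʲcᵏ (k≥1) exactly when both aⁱbʲ ∈ U and aⁱbʲ⁺ᵏ ∈ U, and checking the four cases (i=j or j=2i, combined with j+k=i or j+k=2i) leaves only i=j=k: so L(M′) ∩ a*b*c⁺ = {aⁿbⁿcⁿ : n≥1} would be context-free, which it is not (pumping lemma) — contradiction. (The union is an unambiguous CFL; it is determinism, not unambiguity, that fails.)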